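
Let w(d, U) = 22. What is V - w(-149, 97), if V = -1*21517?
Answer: -21539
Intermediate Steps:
V = -21517
V - w(-149, 97) = -21517 - 1*22 = -21517 - 22 = -21539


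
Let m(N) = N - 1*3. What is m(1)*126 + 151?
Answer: -101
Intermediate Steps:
m(N) = -3 + N (m(N) = N - 3 = -3 + N)
m(1)*126 + 151 = (-3 + 1)*126 + 151 = -2*126 + 151 = -252 + 151 = -101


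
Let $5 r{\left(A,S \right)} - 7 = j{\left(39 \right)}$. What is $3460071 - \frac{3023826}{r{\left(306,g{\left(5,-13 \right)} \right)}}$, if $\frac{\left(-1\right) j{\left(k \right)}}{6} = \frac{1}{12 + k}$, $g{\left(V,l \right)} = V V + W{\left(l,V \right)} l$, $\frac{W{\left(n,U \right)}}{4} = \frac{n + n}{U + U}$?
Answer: $\frac{3789823}{3} \approx 1.2633 \cdot 10^{6}$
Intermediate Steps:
$W{\left(n,U \right)} = \frac{4 n}{U}$ ($W{\left(n,U \right)} = 4 \frac{n + n}{U + U} = 4 \frac{2 n}{2 U} = 4 \cdot 2 n \frac{1}{2 U} = 4 \frac{n}{U} = \frac{4 n}{U}$)
$g{\left(V,l \right)} = V^{2} + \frac{4 l^{2}}{V}$ ($g{\left(V,l \right)} = V V + \frac{4 l}{V} l = V^{2} + \frac{4 l^{2}}{V}$)
$j{\left(k \right)} = - \frac{6}{12 + k}$
$r{\left(A,S \right)} = \frac{117}{85}$ ($r{\left(A,S \right)} = \frac{7}{5} + \frac{\left(-6\right) \frac{1}{12 + 39}}{5} = \frac{7}{5} + \frac{\left(-6\right) \frac{1}{51}}{5} = \frac{7}{5} + \frac{1}{5} \left(- \frac{2}{17}\right) = \frac{7}{5} - \frac{2}{85} = \frac{117}{85}$)
$3460071 - \frac{3023826}{r{\left(306,g{\left(5,-13 \right)} \right)}} = 3460071 - \frac{3023826}{\frac{117}{85}} = 3460071 - 3023826 \cdot \frac{85}{117} = 3460071 - \frac{6590390}{3} = \frac{3789823}{3}$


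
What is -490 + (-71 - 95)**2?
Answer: 27066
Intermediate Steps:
-490 + (-71 - 95)**2 = -490 + (-166)**2 = -490 + 27556 = 27066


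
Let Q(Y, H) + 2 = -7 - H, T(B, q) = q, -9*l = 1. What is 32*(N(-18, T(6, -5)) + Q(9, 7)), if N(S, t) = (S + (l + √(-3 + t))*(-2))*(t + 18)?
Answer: -71168/9 - 1664*I*√2 ≈ -7907.6 - 2353.3*I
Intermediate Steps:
l = -⅑ (l = -⅑*1 = -⅑ ≈ -0.11111)
N(S, t) = (18 + t)*(2/9 + S - 2*√(-3 + t)) (N(S, t) = (S + (-⅑ + √(-3 + t))*(-2))*(t + 18) = (S + (2/9 - 2*√(-3 + t)))*(18 + t) = (2/9 + S - 2*√(-3 + t))*(18 + t) = (18 + t)*(2/9 + S - 2*√(-3 + t)))
Q(Y, H) = -9 - H (Q(Y, H) = -2 + (-7 - H) = -9 - H)
32*(N(-18, T(6, -5)) + Q(9, 7)) = 32*((4 - 36*√(-3 - 5) + 18*(-18) + (2/9)*(-5) - 18*(-5) - 2*(-5)*√(-3 - 5)) + (-9 - 1*7)) = 32*((4 - 72*I*√2 - 324 - 10/9 + 90 - 2*(-5)*√(-8)) + (-9 - 7)) = 32*((4 - 72*I*√2 - 324 - 10/9 + 90 - 2*(-5)*2*I*√2) - 16) = 32*((4 - 72*I*√2 - 324 - 10/9 + 90 + 20*I*√2) - 16) = 32*((-2080/9 - 52*I*√2) - 16) = 32*(-2224/9 - 52*I*√2) = -71168/9 - 1664*I*√2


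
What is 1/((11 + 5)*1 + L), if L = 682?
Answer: 1/698 ≈ 0.0014327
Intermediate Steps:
1/((11 + 5)*1 + L) = 1/((11 + 5)*1 + 682) = 1/(16*1 + 682) = 1/(16 + 682) = 1/698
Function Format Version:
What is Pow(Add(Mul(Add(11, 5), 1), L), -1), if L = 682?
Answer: Rational(1, 698) ≈ 0.0014327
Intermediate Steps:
Pow(Add(Mul(Add(11, 5), 1), L), -1) = Pow(Add(Mul(Add(11, 5), 1), 682), -1) = Pow(Add(Mul(16, 1), 682), -1) = Pow(Add(16, 682), -1) = Pow(698, -1) = Rational(1, 698)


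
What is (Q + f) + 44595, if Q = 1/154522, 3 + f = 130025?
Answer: 26982168075/154522 ≈ 1.7462e+5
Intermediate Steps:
f = 130022 (f = -3 + 130025 = 130022)
Q = 1/154522 ≈ 6.4716e-6
(Q + f) + 44595 = (1/154522 + 130022) + 44595 = 20091259485/154522 + 44595 = 26982168075/154522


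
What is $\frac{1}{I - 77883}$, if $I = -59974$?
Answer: $- \frac{1}{137857} \approx -7.2539 \cdot 10^{-6}$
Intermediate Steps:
$\frac{1}{I - 77883} = \frac{1}{-59974 - 77883} = \frac{1}{-137857} = - \frac{1}{137857}$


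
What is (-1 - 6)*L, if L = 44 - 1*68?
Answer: 168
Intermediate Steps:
L = -24 (L = 44 - 68 = -24)
(-1 - 6)*L = (-1 - 6)*(-24) = -7*(-24) = 168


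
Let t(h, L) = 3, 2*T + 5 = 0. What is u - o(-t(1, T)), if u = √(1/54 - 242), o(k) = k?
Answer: 3 + I*√78402/18 ≈ 3.0 + 15.556*I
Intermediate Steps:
T = -5/2 (T = -5/2 + (½)*0 = -5/2 + 0 = -5/2 ≈ -2.5000)
u = I*√78402/18 (u = √(1/54 - 242) = √(-13067/54) = I*√78402/18 ≈ 15.556*I)
u - o(-t(1, T)) = I*√78402/18 - (-1)*3 = I*√78402/18 - 1*(-3) = I*√78402/18 + 3 = 3 + I*√78402/18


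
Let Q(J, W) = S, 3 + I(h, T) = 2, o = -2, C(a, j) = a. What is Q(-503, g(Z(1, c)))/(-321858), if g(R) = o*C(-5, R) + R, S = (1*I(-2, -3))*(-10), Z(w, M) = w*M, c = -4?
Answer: -5/160929 ≈ -3.1070e-5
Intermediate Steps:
I(h, T) = -1 (I(h, T) = -3 + 2 = -1)
Z(w, M) = M*w
S = 10 (S = (1*(-1))*(-10) = -1*(-10) = 10)
g(R) = 10 + R (g(R) = -2*(-5) + R = 10 + R)
Q(J, W) = 10
Q(-503, g(Z(1, c)))/(-321858) = 10/(-321858) = 10*(-1/321858) = -5/160929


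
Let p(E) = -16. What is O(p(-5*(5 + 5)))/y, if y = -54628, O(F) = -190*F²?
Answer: 12160/13657 ≈ 0.89039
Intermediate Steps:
O(p(-5*(5 + 5)))/y = -190*(-16)²/(-54628) = -190*256*(-1/54628) = -48640*(-1/54628) = 12160/13657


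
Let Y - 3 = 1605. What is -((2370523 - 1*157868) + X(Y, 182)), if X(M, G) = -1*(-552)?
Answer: -2213207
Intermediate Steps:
Y = 1608 (Y = 3 + 1605 = 1608)
X(M, G) = 552
-((2370523 - 1*157868) + X(Y, 182)) = -((2370523 - 1*157868) + 552) = -((2370523 - 157868) + 552) = -(2212655 + 552) = -1*2213207 = -2213207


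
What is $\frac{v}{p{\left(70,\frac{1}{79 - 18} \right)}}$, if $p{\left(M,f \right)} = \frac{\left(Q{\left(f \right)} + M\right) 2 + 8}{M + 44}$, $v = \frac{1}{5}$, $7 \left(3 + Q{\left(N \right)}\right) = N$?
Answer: $\frac{8113}{50530} \approx 0.16056$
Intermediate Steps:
$Q{\left(N \right)} = -3 + \frac{N}{7}$
$v = \frac{1}{5} \approx 0.2$
$p{\left(M,f \right)} = \frac{2 + 2 M + \frac{2 f}{7}}{44 + M}$ ($p{\left(M,f \right)} = \frac{\left(\left(-3 + \frac{f}{7}\right) + M\right) 2 + 8}{M + 44} = \frac{\left(-3 + M + \frac{f}{7}\right) 2 + 8}{44 + M} = \frac{\left(-6 + 2 M + \frac{2 f}{7}\right) + 8}{44 + M} = \frac{2 + 2 M + \frac{2 f}{7}}{44 + M}$)
$\frac{v}{p{\left(70,\frac{1}{79 - 18} \right)}} = \frac{1}{5 \frac{2 \left(7 + \frac{1}{79 - 18} + 7 \cdot 70\right)}{7 \left(44 + 70\right)}} = \frac{1}{5 \frac{2 \left(7 + \frac{1}{61} + 490\right)}{7 \cdot 114}} = \frac{1}{5 \cdot \frac{2}{7} \cdot \frac{1}{114} \left(7 + \frac{1}{61} + 490\right)} = \frac{1}{5 \cdot \frac{2}{7} \cdot \frac{1}{114} \cdot \frac{30318}{61}} = \frac{1}{5 \cdot \frac{10106}{8113}} = \frac{1}{5} \cdot \frac{8113}{10106} = \frac{8113}{50530}$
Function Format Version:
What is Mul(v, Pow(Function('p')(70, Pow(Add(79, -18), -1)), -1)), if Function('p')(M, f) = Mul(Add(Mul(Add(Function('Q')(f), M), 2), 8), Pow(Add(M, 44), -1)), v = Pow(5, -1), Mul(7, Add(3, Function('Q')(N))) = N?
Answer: Rational(8113, 50530) ≈ 0.16056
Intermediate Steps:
Function('Q')(N) = Add(-3, Mul(Rational(1, 7), N))
v = Rational(1, 5) ≈ 0.20000
Function('p')(M, f) = Mul(Pow(Add(44, M), -1), Add(2, Mul(2, M), Mul(Rational(2, 7), f))) (Function('p')(M, f) = Mul(Add(Mul(Add(Add(-3, Mul(Rational(1, 7), f)), M), 2), 8), Pow(Add(M, 44), -1)) = Mul(Add(Mul(Add(-3, M, Mul(Rational(1, 7), f)), 2), 8), Pow(Add(44, M), -1)) = Mul(Add(Add(-6, Mul(2, M), Mul(Rational(2, 7), f)), 8), Pow(Add(44, M), -1)) = Mul(Add(2, Mul(2, M), Mul(Rational(2, 7), f)), Pow(Add(44, M), -1)) = Mul(Pow(Add(44, M), -1), Add(2, Mul(2, M), Mul(Rational(2, 7), f))))
Mul(v, Pow(Function('p')(70, Pow(Add(79, -18), -1)), -1)) = Mul(Rational(1, 5), Pow(Mul(Rational(2, 7), Pow(Add(44, 70), -1), Add(7, Pow(Add(79, -18), -1), Mul(7, 70))), -1)) = Mul(Rational(1, 5), Pow(Mul(Rational(2, 7), Pow(114, -1), Add(7, Pow(61, -1), 490)), -1)) = Mul(Rational(1, 5), Pow(Mul(Rational(2, 7), Rational(1, 114), Add(7, Rational(1, 61), 490)), -1)) = Mul(Rational(1, 5), Pow(Mul(Rational(2, 7), Rational(1, 114), Rational(30318, 61)), -1)) = Mul(Rational(1, 5), Pow(Rational(10106, 8113), -1)) = Mul(Rational(1, 5), Rational(8113, 10106)) = Rational(8113, 50530)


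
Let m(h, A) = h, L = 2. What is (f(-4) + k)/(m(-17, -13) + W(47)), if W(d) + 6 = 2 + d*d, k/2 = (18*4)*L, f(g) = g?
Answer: 71/547 ≈ 0.12980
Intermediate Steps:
k = 288 (k = 2*((18*4)*2) = 2*(72*2) = 2*144 = 288)
W(d) = -4 + d**2 (W(d) = -6 + (2 + d*d) = -6 + (2 + d**2) = -4 + d**2)
(f(-4) + k)/(m(-17, -13) + W(47)) = (-4 + 288)/(-17 + (-4 + 47**2)) = 284/(-17 + (-4 + 2209)) = 284/(-17 + 2205) = 284/2188 = 284*(1/2188) = 71/547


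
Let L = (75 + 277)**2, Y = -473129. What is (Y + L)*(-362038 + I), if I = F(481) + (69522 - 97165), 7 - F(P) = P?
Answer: 136251879875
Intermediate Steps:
F(P) = 7 - P
I = -28117 (I = (7 - 1*481) + (69522 - 97165) = (7 - 481) - 27643 = -474 - 27643 = -28117)
L = 123904 (L = 352**2 = 123904)
(Y + L)*(-362038 + I) = (-473129 + 123904)*(-362038 - 28117) = -349225*(-390155) = 136251879875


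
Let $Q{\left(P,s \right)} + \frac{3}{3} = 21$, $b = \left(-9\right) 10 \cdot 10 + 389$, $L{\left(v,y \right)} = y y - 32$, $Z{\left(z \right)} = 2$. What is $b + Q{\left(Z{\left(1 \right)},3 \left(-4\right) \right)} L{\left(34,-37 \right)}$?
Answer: $26229$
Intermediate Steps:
$L{\left(v,y \right)} = -32 + y^{2}$ ($L{\left(v,y \right)} = y^{2} - 32 = -32 + y^{2}$)
$b = -511$ ($b = \left(-90\right) 10 + 389 = -900 + 389 = -511$)
$Q{\left(P,s \right)} = 20$ ($Q{\left(P,s \right)} = -1 + 21 = 20$)
$b + Q{\left(Z{\left(1 \right)},3 \left(-4\right) \right)} L{\left(34,-37 \right)} = -511 + 20 \left(-32 + \left(-37\right)^{2}\right) = -511 + 20 \left(-32 + 1369\right) = -511 + 20 \cdot 1337 = -511 + 26740 = 26229$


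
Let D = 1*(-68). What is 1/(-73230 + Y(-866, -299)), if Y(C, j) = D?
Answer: -1/73298 ≈ -1.3643e-5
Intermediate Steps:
D = -68
Y(C, j) = -68
1/(-73230 + Y(-866, -299)) = 1/(-73230 - 68) = 1/(-73298) = -1/73298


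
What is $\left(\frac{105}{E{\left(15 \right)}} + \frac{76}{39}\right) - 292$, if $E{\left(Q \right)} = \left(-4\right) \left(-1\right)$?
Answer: $- \frac{41153}{156} \approx -263.8$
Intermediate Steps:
$E{\left(Q \right)} = 4$
$\left(\frac{105}{E{\left(15 \right)}} + \frac{76}{39}\right) - 292 = \left(\frac{105}{4} + \frac{76}{39}\right) - 292 = \frac{4399}{156} - 292 = - \frac{41153}{156}$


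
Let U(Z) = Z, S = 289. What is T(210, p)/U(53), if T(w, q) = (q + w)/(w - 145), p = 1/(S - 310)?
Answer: 4409/72345 ≈ 0.060944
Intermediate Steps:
p = -1/21 (p = 1/(289 - 310) = 1/(-21) = -1/21 ≈ -0.047619)
T(w, q) = (q + w)/(-145 + w)
T(210, p)/U(53) = ((-1/21 + 210)/(-145 + 210))/53 = ((4409/21)/65)*(1/53) = ((1/65)*(4409/21))*(1/53) = (4409/1365)*(1/53) = 4409/72345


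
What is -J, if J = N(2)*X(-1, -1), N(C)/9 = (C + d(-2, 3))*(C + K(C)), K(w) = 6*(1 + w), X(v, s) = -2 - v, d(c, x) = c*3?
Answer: -720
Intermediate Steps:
d(c, x) = 3*c
K(w) = 6 + 6*w
N(C) = 9*(-6 + C)*(6 + 7*C) (N(C) = 9*((C + 3*(-2))*(C + (6 + 6*C))) = 9*((C - 6)*(6 + 7*C)) = 9*((-6 + C)*(6 + 7*C)) = 9*(-6 + C)*(6 + 7*C))
J = 720 (J = (-324 - 324*2 + 63*2**2)*(-2 - 1*(-1)) = (-324 - 648 + 63*4)*(-2 + 1) = (-324 - 648 + 252)*(-1) = -720*(-1) = 720)
-J = -1*720 = -720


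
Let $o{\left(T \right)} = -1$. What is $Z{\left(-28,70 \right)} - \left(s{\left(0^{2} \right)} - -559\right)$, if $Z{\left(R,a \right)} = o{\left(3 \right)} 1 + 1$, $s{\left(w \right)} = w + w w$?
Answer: $-559$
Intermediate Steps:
$s{\left(w \right)} = w + w^{2}$
$Z{\left(R,a \right)} = 0$ ($Z{\left(R,a \right)} = \left(-1\right) 1 + 1 = -1 + 1 = 0$)
$Z{\left(-28,70 \right)} - \left(s{\left(0^{2} \right)} - -559\right) = 0 - \left(0^{2} \left(1 + 0^{2}\right) - -559\right) = 0 - \left(0 \left(1 + 0\right) + 559\right) = 0 - \left(0 \cdot 1 + 559\right) = 0 - \left(0 + 559\right) = 0 - 559 = -559$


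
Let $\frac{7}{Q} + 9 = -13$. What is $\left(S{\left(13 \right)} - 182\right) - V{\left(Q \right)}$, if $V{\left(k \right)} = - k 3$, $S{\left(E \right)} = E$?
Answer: $- \frac{3739}{22} \approx -169.95$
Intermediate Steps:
$Q = - \frac{7}{22}$ ($Q = \frac{7}{-9 - 13} = \frac{7}{-22} = 7 \left(- \frac{1}{22}\right) = - \frac{7}{22} \approx -0.31818$)
$V{\left(k \right)} = - 3 k$
$\left(S{\left(13 \right)} - 182\right) - V{\left(Q \right)} = \left(13 - 182\right) - \left(-3\right) \left(- \frac{7}{22}\right) = -169 - \frac{21}{22} = - \frac{3739}{22}$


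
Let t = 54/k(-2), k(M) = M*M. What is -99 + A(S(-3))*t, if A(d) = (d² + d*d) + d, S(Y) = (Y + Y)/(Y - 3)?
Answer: -117/2 ≈ -58.500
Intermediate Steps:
k(M) = M²
t = 27/2 (t = 54/((-2)²) = 54/4 = 54*(¼) = 27/2 ≈ 13.500)
S(Y) = 2*Y/(-3 + Y) (S(Y) = (2*Y)/(-3 + Y) = 2*Y/(-3 + Y))
A(d) = d + 2*d² (A(d) = (d² + d²) + d = 2*d² + d = d + 2*d²)
-99 + A(S(-3))*t = -99 + ((2*(-3)/(-3 - 3))*(1 + 2*(2*(-3)/(-3 - 3))))*(27/2) = -99 + ((2*(-3)/(-6))*(1 + 2*(2*(-3)/(-6))))*(27/2) = -99 + ((2*(-3)*(-⅙))*(1 + 2*(2*(-3)*(-⅙))))*(27/2) = -99 + (1*(1 + 2*1))*(27/2) = -99 + (1*(1 + 2))*(27/2) = -99 + (1*3)*(27/2) = -99 + 3*(27/2) = -99 + 81/2 = -117/2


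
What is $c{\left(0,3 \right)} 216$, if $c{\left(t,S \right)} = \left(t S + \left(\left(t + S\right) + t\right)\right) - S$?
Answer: $0$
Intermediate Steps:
$c{\left(t,S \right)} = 2 t + S t$ ($c{\left(t,S \right)} = \left(S t + \left(\left(S + t\right) + t\right)\right) - S = \left(S t + \left(S + 2 t\right)\right) - S = \left(S + 2 t + S t\right) - S = 2 t + S t$)
$c{\left(0,3 \right)} 216 = 0 \left(2 + 3\right) 216 = 0 \cdot 5 \cdot 216 = 0 \cdot 216 = 0$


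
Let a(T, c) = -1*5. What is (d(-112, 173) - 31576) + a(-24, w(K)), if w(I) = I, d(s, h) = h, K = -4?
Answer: -31408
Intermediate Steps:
a(T, c) = -5
(d(-112, 173) - 31576) + a(-24, w(K)) = (173 - 31576) - 5 = -31403 - 5 = -31408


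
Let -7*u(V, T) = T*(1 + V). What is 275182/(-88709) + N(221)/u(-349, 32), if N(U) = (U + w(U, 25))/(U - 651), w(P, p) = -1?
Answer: -1532372227/493931712 ≈ -3.1024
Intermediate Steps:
u(V, T) = -T*(1 + V)/7
N(U) = (-1 + U)/(-651 + U) (N(U) = (U - 1)/(U - 651) = (-1 + U)/(-651 + U))
275182/(-88709) + N(221)/u(-349, 32) = 275182/(-88709) + ((-1 + 221)/(-651 + 221))/((-⅐*32*(1 - 349))) = 275182*(-1/88709) + (220/(-430))/((-⅐*32*(-348))) = -275182/88709 + (-1/430*220)/(11136/7) = -275182/88709 - 22/43*7/11136 = -275182/88709 - 77/239424 = -1532372227/493931712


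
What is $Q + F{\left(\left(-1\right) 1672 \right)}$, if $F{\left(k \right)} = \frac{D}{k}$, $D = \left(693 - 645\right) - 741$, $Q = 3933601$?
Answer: $\frac{597907415}{152} \approx 3.9336 \cdot 10^{6}$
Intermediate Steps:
$D = -693$ ($D = 48 - 741 = -693$)
$F{\left(k \right)} = - \frac{693}{k}$
$Q + F{\left(\left(-1\right) 1672 \right)} = 3933601 - \frac{693}{\left(-1\right) 1672} = 3933601 - \frac{693}{-1672} = 3933601 - - \frac{63}{152} = 3933601 + \frac{63}{152} = \frac{597907415}{152}$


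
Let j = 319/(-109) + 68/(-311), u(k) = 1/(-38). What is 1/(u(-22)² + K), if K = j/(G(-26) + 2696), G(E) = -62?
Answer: -64467355452/32335379 ≈ -1993.7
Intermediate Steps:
u(k) = -1/38
j = -106621/33899 (j = 319*(-1/109) + 68*(-1/311) = -319/109 - 68/311 = -106621/33899 ≈ -3.1453)
K = -106621/89289966 (K = -106621/(33899*(-62 + 2696)) = -106621/33899/2634 = -106621/33899*1/2634 = -106621/89289966 ≈ -0.0011941)
1/(u(-22)² + K) = 1/((-1/38)² - 106621/89289966) = 1/(1/1444 - 106621/89289966) = 1/(-32335379/64467355452) = -64467355452/32335379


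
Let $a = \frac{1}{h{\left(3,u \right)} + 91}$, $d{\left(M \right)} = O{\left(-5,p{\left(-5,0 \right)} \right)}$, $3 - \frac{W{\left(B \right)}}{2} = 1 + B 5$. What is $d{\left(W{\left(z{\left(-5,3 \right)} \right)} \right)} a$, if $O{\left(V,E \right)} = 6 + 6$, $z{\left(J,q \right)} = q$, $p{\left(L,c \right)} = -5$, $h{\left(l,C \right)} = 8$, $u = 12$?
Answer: $\frac{4}{33} \approx 0.12121$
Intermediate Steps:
$O{\left(V,E \right)} = 12$
$W{\left(B \right)} = 4 - 10 B$ ($W{\left(B \right)} = 6 - 2 \left(1 + B 5\right) = 6 - 2 \left(1 + 5 B\right) = 6 - \left(2 + 10 B\right) = 4 - 10 B$)
$d{\left(M \right)} = 12$
$a = \frac{1}{99}$ ($a = \frac{1}{8 + 91} = \frac{1}{99} \approx 0.010101$)
$d{\left(W{\left(z{\left(-5,3 \right)} \right)} \right)} a = 12 \cdot \frac{1}{99} = \frac{4}{33}$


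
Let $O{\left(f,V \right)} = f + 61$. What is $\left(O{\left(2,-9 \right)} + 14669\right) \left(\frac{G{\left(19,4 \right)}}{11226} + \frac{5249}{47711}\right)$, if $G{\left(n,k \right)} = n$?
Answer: $\frac{440720913578}{267801843} \approx 1645.7$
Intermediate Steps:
$O{\left(f,V \right)} = 61 + f$
$\left(O{\left(2,-9 \right)} + 14669\right) \left(\frac{G{\left(19,4 \right)}}{11226} + \frac{5249}{47711}\right) = \left(\left(61 + 2\right) + 14669\right) \left(\frac{19}{11226} + \frac{5249}{47711}\right) = \left(63 + 14669\right) \left(19 \cdot \frac{1}{11226} + 5249 \cdot \frac{1}{47711}\right) = 14732 \left(\frac{19}{11226} + \frac{5249}{47711}\right) = 14732 \cdot \frac{59831783}{535603686} = \frac{440720913578}{267801843}$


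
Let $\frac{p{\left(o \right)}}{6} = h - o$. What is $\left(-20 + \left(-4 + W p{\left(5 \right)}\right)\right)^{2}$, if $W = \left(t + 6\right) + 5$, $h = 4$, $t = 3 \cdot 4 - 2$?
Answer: $22500$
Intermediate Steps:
$t = 10$ ($t = 12 - 2 = 10$)
$p{\left(o \right)} = 24 - 6 o$ ($p{\left(o \right)} = 6 \left(4 - o\right) = 24 - 6 o$)
$W = 21$ ($W = \left(10 + 6\right) + 5 = 16 + 5 = 21$)
$\left(-20 + \left(-4 + W p{\left(5 \right)}\right)\right)^{2} = \left(-20 + \left(-4 + 21 \left(24 - 30\right)\right)\right)^{2} = \left(-20 + \left(-4 + 21 \left(-6\right)\right)\right)^{2} = \left(-20 - 130\right)^{2} = \left(-150\right)^{2} = 22500$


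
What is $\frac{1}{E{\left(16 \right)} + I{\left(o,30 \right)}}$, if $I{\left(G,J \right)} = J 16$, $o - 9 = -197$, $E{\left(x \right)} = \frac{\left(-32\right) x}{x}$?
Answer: $\frac{1}{448} \approx 0.0022321$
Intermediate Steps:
$E{\left(x \right)} = -32$
$o = -188$ ($o = 9 - 197 = -188$)
$I{\left(G,J \right)} = 16 J$
$\frac{1}{E{\left(16 \right)} + I{\left(o,30 \right)}} = \frac{1}{-32 + 16 \cdot 30} = \frac{1}{-32 + 480} = \frac{1}{448}$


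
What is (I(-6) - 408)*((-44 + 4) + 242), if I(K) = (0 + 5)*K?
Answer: -88476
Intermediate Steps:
I(K) = 5*K
(I(-6) - 408)*((-44 + 4) + 242) = (5*(-6) - 408)*((-44 + 4) + 242) = (-30 - 408)*(-40 + 242) = -438*202 = -88476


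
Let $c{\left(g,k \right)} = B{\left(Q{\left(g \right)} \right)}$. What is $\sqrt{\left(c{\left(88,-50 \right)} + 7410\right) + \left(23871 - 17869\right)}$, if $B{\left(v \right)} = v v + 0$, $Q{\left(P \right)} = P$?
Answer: $2 \sqrt{5289} \approx 145.45$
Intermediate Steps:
$B{\left(v \right)} = v^{2}$ ($B{\left(v \right)} = v^{2} + 0 = v^{2}$)
$c{\left(g,k \right)} = g^{2}$
$\sqrt{\left(c{\left(88,-50 \right)} + 7410\right) + \left(23871 - 17869\right)} = \sqrt{\left(88^{2} + 7410\right) + \left(23871 - 17869\right)} = \sqrt{\left(7744 + 7410\right) + 6002} = \sqrt{15154 + 6002} = \sqrt{21156} = 2 \sqrt{5289}$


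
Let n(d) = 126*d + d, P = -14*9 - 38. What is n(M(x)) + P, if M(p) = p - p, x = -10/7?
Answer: -164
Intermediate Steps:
x = -10/7 (x = -10*⅐ = -10/7 ≈ -1.4286)
P = -164 (P = -126 - 38 = -164)
M(p) = 0
n(d) = 127*d
n(M(x)) + P = 127*0 - 164 = 0 - 164 = -164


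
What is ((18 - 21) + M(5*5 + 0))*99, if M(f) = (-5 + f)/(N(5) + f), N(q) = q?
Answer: -231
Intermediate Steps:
M(f) = (-5 + f)/(5 + f)
((18 - 21) + M(5*5 + 0))*99 = ((18 - 21) + (-5 + (5*5 + 0))/(5 + (5*5 + 0)))*99 = (-3 + (-5 + (25 + 0))/(5 + (25 + 0)))*99 = (-3 + (-5 + 25)/(5 + 25))*99 = (-3 + 20/30)*99 = (-3 + (1/30)*20)*99 = (-3 + ⅔)*99 = -7/3*99 = -231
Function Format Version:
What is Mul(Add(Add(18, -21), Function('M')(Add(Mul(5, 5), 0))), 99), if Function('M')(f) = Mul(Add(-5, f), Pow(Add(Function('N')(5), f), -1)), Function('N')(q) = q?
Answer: -231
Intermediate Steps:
Function('M')(f) = Mul(Pow(Add(5, f), -1), Add(-5, f)) (Function('M')(f) = Mul(Add(-5, f), Pow(Add(5, f), -1)) = Mul(Pow(Add(5, f), -1), Add(-5, f)))
Mul(Add(Add(18, -21), Function('M')(Add(Mul(5, 5), 0))), 99) = Mul(Add(Add(18, -21), Mul(Pow(Add(5, Add(Mul(5, 5), 0)), -1), Add(-5, Add(Mul(5, 5), 0)))), 99) = Mul(Add(-3, Mul(Pow(Add(5, Add(25, 0)), -1), Add(-5, Add(25, 0)))), 99) = Mul(Add(-3, Mul(Pow(Add(5, 25), -1), Add(-5, 25))), 99) = Mul(Add(-3, Mul(Pow(30, -1), 20)), 99) = Mul(Add(-3, Mul(Rational(1, 30), 20)), 99) = Mul(Add(-3, Rational(2, 3)), 99) = Mul(Rational(-7, 3), 99) = -231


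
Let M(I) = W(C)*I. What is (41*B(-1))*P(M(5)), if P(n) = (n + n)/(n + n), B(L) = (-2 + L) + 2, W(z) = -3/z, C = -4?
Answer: -41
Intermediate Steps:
M(I) = 3*I/4 (M(I) = (-3/(-4))*I = (-3*(-1/4))*I = 3*I/4)
B(L) = L
P(n) = 1 (P(n) = (2*n)/((2*n)) = (2*n)*(1/(2*n)) = 1)
(41*B(-1))*P(M(5)) = (41*(-1))*1 = -41*1 = -41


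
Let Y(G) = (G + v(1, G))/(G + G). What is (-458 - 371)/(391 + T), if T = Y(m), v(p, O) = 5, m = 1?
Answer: -829/394 ≈ -2.1041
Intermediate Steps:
Y(G) = (5 + G)/(2*G) (Y(G) = (G + 5)/(G + G) = (5 + G)/((2*G)) = (5 + G)*(1/(2*G)) = (5 + G)/(2*G))
T = 3 (T = (1/2)*(5 + 1)/1 = (1/2)*1*6 = 3)
(-458 - 371)/(391 + T) = (-458 - 371)/(391 + 3) = -829/394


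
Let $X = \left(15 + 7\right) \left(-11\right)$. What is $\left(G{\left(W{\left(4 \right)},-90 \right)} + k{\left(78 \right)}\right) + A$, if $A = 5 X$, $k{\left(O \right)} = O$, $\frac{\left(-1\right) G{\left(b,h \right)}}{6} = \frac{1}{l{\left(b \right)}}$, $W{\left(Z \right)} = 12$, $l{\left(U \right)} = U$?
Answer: $- \frac{2265}{2} \approx -1132.5$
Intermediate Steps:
$X = -242$ ($X = 22 \left(-11\right) = -242$)
$G{\left(b,h \right)} = - \frac{6}{b}$
$A = -1210$ ($A = 5 \left(-242\right) = -1210$)
$\left(G{\left(W{\left(4 \right)},-90 \right)} + k{\left(78 \right)}\right) + A = \left(- \frac{6}{12} + 78\right) - 1210 = \left(\left(-6\right) \frac{1}{12} + 78\right) - 1210 = \left(- \frac{1}{2} + 78\right) - 1210 = \frac{155}{2} - 1210 = - \frac{2265}{2}$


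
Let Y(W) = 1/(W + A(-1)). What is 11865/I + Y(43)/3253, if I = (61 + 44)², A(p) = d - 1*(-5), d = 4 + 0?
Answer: 19114733/17761380 ≈ 1.0762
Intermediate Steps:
d = 4
A(p) = 9 (A(p) = 4 - 1*(-5) = 4 + 5 = 9)
Y(W) = 1/(9 + W) (Y(W) = 1/(W + 9) = 1/(9 + W))
I = 11025 (I = 105² = 11025)
11865/I + Y(43)/3253 = 11865/11025 + 1/((9 + 43)*3253) = 11865*(1/11025) + (1/3253)/52 = 113/105 + (1/52)*(1/3253) = 113/105 + 1/169156 = 19114733/17761380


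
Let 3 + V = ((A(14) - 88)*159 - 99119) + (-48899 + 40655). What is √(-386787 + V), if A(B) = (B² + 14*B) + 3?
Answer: 2*I*√111335 ≈ 667.34*I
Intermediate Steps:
A(B) = 3 + B² + 14*B
V = -58553 (V = -3 + ((((3 + 14² + 14*14) - 88)*159 - 99119) + (-48899 + 40655)) = -3 + ((((3 + 196 + 196) - 88)*159 - 99119) - 8244) = -3 + (((395 - 88)*159 - 99119) - 8244) = -3 + ((307*159 - 99119) - 8244) = -3 + ((48813 - 99119) - 8244) = -3 + (-50306 - 8244) = -3 - 58550 = -58553)
√(-386787 + V) = √(-386787 - 58553) = √(-445340) = 2*I*√111335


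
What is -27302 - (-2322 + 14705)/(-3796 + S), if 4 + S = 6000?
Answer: -60076783/2200 ≈ -27308.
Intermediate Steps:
S = 5996 (S = -4 + 6000 = 5996)
-27302 - (-2322 + 14705)/(-3796 + S) = -27302 - (-2322 + 14705)/(-3796 + 5996) = -27302 - 12383/2200 = -60076783/2200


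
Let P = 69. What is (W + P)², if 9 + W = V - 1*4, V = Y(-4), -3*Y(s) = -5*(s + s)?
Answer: 16384/9 ≈ 1820.4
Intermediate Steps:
Y(s) = 10*s/3 (Y(s) = -(-5)*(s + s)/3 = -(-5)*2*s/3 = -(-10)*s/3 = 10*s/3)
V = -40/3 (V = (10/3)*(-4) = -40/3 ≈ -13.333)
W = -79/3 (W = -9 + (-40/3 - 1*4) = -9 + (-40/3 - 4) = -9 - 52/3 = -79/3 ≈ -26.333)
(W + P)² = (-79/3 + 69)² = (128/3)² = 16384/9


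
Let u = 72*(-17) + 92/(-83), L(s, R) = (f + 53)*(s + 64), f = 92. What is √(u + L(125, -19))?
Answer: √180353273/83 ≈ 161.80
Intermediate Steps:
L(s, R) = 9280 + 145*s (L(s, R) = (92 + 53)*(s + 64) = 145*(64 + s) = 9280 + 145*s)
u = -101684/83 (u = -1224 + 92*(-1/83) = -1224 - 92/83 = -101684/83 ≈ -1225.1)
√(u + L(125, -19)) = √(-101684/83 + (9280 + 145*125)) = √(-101684/83 + (9280 + 18125)) = √(-101684/83 + 27405) = √(2172931/83) = √180353273/83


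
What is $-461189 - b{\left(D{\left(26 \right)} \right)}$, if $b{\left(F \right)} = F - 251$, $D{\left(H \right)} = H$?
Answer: $-460964$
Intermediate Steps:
$b{\left(F \right)} = -251 + F$
$-461189 - b{\left(D{\left(26 \right)} \right)} = -461189 - \left(-251 + 26\right) = -461189 - -225 = -461189 + 225 = -460964$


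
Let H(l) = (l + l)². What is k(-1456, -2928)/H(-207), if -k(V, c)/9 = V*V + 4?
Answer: -529985/4761 ≈ -111.32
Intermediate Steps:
H(l) = 4*l² (H(l) = (2*l)² = 4*l²)
k(V, c) = -36 - 9*V² (k(V, c) = -9*(V*V + 4) = -9*(V² + 4) = -9*(4 + V²) = -36 - 9*V²)
k(-1456, -2928)/H(-207) = (-36 - 9*(-1456)²)/((4*(-207)²)) = (-36 - 9*2119936)/((4*42849)) = (-36 - 19079424)/171396 = -19079460*1/171396 = -529985/4761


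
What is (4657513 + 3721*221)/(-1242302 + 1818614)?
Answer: 913309/96052 ≈ 9.5085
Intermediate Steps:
(4657513 + 3721*221)/(-1242302 + 1818614) = (4657513 + 822341)/576312 = 5479854*(1/576312) = 913309/96052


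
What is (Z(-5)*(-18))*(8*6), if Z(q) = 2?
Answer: -1728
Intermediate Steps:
(Z(-5)*(-18))*(8*6) = (2*(-18))*(8*6) = -36*48 = -1728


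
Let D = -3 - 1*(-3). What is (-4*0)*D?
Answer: 0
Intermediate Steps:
D = 0 (D = -3 + 3 = 0)
(-4*0)*D = -4*0*0 = 0*0 = 0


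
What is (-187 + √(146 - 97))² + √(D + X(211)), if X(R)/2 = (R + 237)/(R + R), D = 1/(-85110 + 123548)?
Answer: 32400 + √139664925991830/8110418 ≈ 32401.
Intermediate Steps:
D = 1/38438 ≈ 2.6016e-5
X(R) = (237 + R)/R (X(R) = 2*((R + 237)/(R + R)) = 2*((237 + R)/((2*R))) = 2*((237 + R)*(1/(2*R))) = 2*((237 + R)/(2*R)) = (237 + R)/R)
(-187 + √(146 - 97))² + √(D + X(211)) = (-187 + √(146 - 97))² + √(1/38438 + (237 + 211)/211) = (-187 + √49)² + √(1/38438 + (1/211)*448) = (-187 + 7)² + √(1/38438 + 448/211) = (-180)² + √(17220435/8110418) = 32400 + √139664925991830/8110418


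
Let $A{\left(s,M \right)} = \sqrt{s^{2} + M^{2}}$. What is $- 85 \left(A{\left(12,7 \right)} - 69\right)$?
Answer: $5865 - 85 \sqrt{193} \approx 4684.1$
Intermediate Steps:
$A{\left(s,M \right)} = \sqrt{M^{2} + s^{2}}$
$- 85 \left(A{\left(12,7 \right)} - 69\right) = - 85 \left(\sqrt{7^{2} + 12^{2}} - 69\right) = - 85 \left(\sqrt{49 + 144} - 69\right) = - 85 \left(\sqrt{193} - 69\right) = - 85 \left(-69 + \sqrt{193}\right) = 5865 - 85 \sqrt{193}$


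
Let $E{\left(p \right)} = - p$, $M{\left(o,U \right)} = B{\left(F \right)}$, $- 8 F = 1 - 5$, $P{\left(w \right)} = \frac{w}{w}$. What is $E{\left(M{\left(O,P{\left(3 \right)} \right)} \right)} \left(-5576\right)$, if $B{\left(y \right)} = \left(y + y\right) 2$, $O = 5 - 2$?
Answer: $11152$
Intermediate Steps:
$P{\left(w \right)} = 1$
$O = 3$
$F = \frac{1}{2}$ ($F = - \frac{1 - 5}{8} = \left(- \frac{1}{8}\right) \left(-4\right) = \frac{1}{2} \approx 0.5$)
$B{\left(y \right)} = 4 y$ ($B{\left(y \right)} = 2 y 2 = 4 y$)
$M{\left(o,U \right)} = 2$ ($M{\left(o,U \right)} = 4 \cdot \frac{1}{2} = 2$)
$E{\left(M{\left(O,P{\left(3 \right)} \right)} \right)} \left(-5576\right) = \left(-1\right) 2 \left(-5576\right) = \left(-2\right) \left(-5576\right) = 11152$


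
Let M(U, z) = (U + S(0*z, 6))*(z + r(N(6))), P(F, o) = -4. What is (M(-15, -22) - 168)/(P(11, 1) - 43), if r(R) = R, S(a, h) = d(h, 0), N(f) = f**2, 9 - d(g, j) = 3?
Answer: 294/47 ≈ 6.2553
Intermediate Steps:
d(g, j) = 6 (d(g, j) = 9 - 1*3 = 9 - 3 = 6)
S(a, h) = 6
M(U, z) = (6 + U)*(36 + z) (M(U, z) = (U + 6)*(z + 6**2) = (6 + U)*(z + 36) = (6 + U)*(36 + z))
(M(-15, -22) - 168)/(P(11, 1) - 43) = ((216 + 6*(-22) + 36*(-15) - 15*(-22)) - 168)/(-4 - 43) = ((216 - 132 - 540 + 330) - 168)/(-47) = (-126 - 168)*(-1/47) = -294*(-1/47) = 294/47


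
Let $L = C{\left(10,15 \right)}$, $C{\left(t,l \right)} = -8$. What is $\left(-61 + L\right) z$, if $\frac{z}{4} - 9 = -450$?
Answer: $121716$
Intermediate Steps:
$L = -8$
$z = -1764$ ($z = 36 + 4 \left(-450\right) = 36 - 1800 = -1764$)
$\left(-61 + L\right) z = \left(-61 - 8\right) \left(-1764\right) = \left(-69\right) \left(-1764\right) = 121716$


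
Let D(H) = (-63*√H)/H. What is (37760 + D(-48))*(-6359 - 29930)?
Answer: -1370272640 - 762069*I*√3/4 ≈ -1.3703e+9 - 3.2999e+5*I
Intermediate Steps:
D(H) = -63/√H
(37760 + D(-48))*(-6359 - 29930) = (37760 - (-21)*I*√3/4)*(-6359 - 29930) = (37760 - (-21)*I*√3/4)*(-36289) = (37760 + 21*I*√3/4)*(-36289) = -1370272640 - 762069*I*√3/4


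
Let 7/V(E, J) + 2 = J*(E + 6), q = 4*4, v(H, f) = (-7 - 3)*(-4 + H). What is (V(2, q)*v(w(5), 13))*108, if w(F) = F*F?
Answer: -1260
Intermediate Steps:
w(F) = F²
v(H, f) = 40 - 10*H (v(H, f) = -10*(-4 + H) = 40 - 10*H)
q = 16
V(E, J) = 7/(-2 + J*(6 + E)) (V(E, J) = 7/(-2 + J*(E + 6)) = 7/(-2 + J*(6 + E)))
(V(2, q)*v(w(5), 13))*108 = ((7/(-2 + 6*16 + 2*16))*(40 - 10*5²))*108 = ((7/(-2 + 96 + 32))*(40 - 10*25))*108 = ((7/126)*(40 - 250))*108 = ((7*(1/126))*(-210))*108 = ((1/18)*(-210))*108 = -35/3*108 = -1260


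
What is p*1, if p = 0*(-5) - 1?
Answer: -1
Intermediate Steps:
p = -1 (p = 0 - 1 = -1)
p*1 = -1*1 = -1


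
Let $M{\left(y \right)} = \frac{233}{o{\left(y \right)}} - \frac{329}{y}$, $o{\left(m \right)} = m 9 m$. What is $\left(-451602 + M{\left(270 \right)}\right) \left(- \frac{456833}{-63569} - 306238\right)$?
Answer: $\frac{1922649321084149586131}{13902540300} \approx 1.3829 \cdot 10^{11}$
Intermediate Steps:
$o{\left(m \right)} = 9 m^{2}$
$M{\left(y \right)} = - \frac{329}{y} + \frac{233}{9 y^{2}}$ ($M{\left(y \right)} = \frac{233}{9 y^{2}} - \frac{329}{y} = - \frac{329}{y} + \frac{233}{9 y^{2}}$)
$\left(-451602 + M{\left(270 \right)}\right) \left(- \frac{456833}{-63569} - 306238\right) = \left(-451602 + \frac{233 - 799470}{9 \cdot 72900}\right) \left(- \frac{456833}{-63569} - 306238\right) = \left(-451602 + \frac{1}{9} \cdot \frac{1}{72900} \left(233 - 799470\right)\right) \left(\left(-456833\right) \left(- \frac{1}{63569}\right) - 306238\right) = \left(-451602 + \frac{1}{9} \cdot \frac{1}{72900} \left(-799237\right)\right) \left(\frac{456833}{63569} - 306238\right) = \left(-451602 - \frac{799237}{656100}\right) \left(- \frac{19466786589}{63569}\right) = \left(- \frac{296296871437}{656100}\right) \left(- \frac{19466786589}{63569}\right) = \frac{1922649321084149586131}{13902540300}$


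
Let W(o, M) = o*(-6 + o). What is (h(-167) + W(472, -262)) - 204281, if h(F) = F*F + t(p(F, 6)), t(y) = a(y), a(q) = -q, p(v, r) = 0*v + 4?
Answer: 43556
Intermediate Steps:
p(v, r) = 4 (p(v, r) = 0 + 4 = 4)
t(y) = -y
h(F) = -4 + F² (h(F) = F*F - 1*4 = F² - 4 = -4 + F²)
(h(-167) + W(472, -262)) - 204281 = ((-4 + (-167)²) + 472*(-6 + 472)) - 204281 = ((-4 + 27889) + 472*466) - 204281 = (27885 + 219952) - 204281 = 247837 - 204281 = 43556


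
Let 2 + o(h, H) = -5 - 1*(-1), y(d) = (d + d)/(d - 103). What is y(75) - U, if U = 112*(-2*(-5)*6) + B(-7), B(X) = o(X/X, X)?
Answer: -94071/14 ≈ -6719.4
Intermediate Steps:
y(d) = 2*d/(-103 + d) (y(d) = (2*d)/(-103 + d) = 2*d/(-103 + d))
o(h, H) = -6 (o(h, H) = -2 + (-5 - 1*(-1)) = -2 + (-5 + 1) = -2 - 4 = -6)
B(X) = -6
U = 6714 (U = 112*(-2*(-5)*6) - 6 = 112*(10*6) - 6 = 112*60 - 6 = 6720 - 6 = 6714)
y(75) - U = 2*75/(-103 + 75) - 1*6714 = 2*75/(-28) - 6714 = 2*75*(-1/28) - 6714 = -75/14 - 6714 = -94071/14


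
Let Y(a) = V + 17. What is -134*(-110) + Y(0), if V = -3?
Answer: 14754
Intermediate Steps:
Y(a) = 14 (Y(a) = -3 + 17 = 14)
-134*(-110) + Y(0) = -134*(-110) + 14 = 14740 + 14 = 14754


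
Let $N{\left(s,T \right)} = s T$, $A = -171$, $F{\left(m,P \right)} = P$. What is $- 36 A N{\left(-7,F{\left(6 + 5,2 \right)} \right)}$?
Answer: $-86184$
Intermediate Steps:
$N{\left(s,T \right)} = T s$
$- 36 A N{\left(-7,F{\left(6 + 5,2 \right)} \right)} = \left(-36\right) \left(-171\right) 2 \left(-7\right) = 6156 \left(-14\right) = -86184$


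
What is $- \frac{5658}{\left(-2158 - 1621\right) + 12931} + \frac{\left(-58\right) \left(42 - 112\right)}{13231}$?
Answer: $- \frac{18851939}{60545056} \approx -0.31137$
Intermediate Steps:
$- \frac{5658}{\left(-2158 - 1621\right) + 12931} + \frac{\left(-58\right) \left(42 - 112\right)}{13231} = - \frac{5658}{-3779 + 12931} + \left(-58\right) \left(-70\right) \frac{1}{13231} = - \frac{5658}{9152} + 4060 \cdot \frac{1}{13231} = \left(-5658\right) \frac{1}{9152} + \frac{4060}{13231} = - \frac{2829}{4576} + \frac{4060}{13231} = - \frac{18851939}{60545056}$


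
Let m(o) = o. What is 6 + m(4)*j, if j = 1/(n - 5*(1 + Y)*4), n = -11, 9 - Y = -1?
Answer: 1382/231 ≈ 5.9827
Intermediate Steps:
Y = 10 (Y = 9 - 1*(-1) = 9 + 1 = 10)
j = -1/231 (j = 1/(-11 - 5*(1 + 10)*4) = 1/(-11 - 5*11*4) = 1/(-11 - 55*4) = 1/(-11 - 220) = 1/(-231) = -1/231 ≈ -0.0043290)
6 + m(4)*j = 6 + 4*(-1/231) = 6 - 4/231 = 1382/231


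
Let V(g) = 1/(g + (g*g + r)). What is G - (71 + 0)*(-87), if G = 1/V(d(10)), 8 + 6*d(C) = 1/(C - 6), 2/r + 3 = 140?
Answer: 487470305/78912 ≈ 6177.4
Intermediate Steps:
r = 2/137 (r = 2/(-3 + 140) = 2/137 ≈ 0.014599)
d(C) = -4/3 + 1/(6*(-6 + C)) (d(C) = -4/3 + 1/(6*(C - 6)) = -4/3 + 1/(6*(-6 + C)))
V(g) = 1/(2/137 + g + g**2) (V(g) = 1/(g + (g*g + 2/137)) = 1/(g + (g**2 + 2/137)) = 1/(g + (2/137 + g**2)) = 1/(2/137 + g + g**2))
G = 30881/78912 (G = 1/(137/(2 + 137*((49 - 8*10)/(6*(-6 + 10))) + 137*((49 - 8*10)/(6*(-6 + 10)))**2)) = 1/(137/(2 + 137*((1/6)*(49 - 80)/4) + 137*((1/6)*(49 - 80)/4)**2)) = 1/(137/(2 + 137*((1/6)*(1/4)*(-31)) + 137*((1/6)*(1/4)*(-31))**2)) = 1/(137/(2 + 137*(-31/24) + 137*(-31/24)**2)) = 1/(137/(2 - 4247/24 + 137*(961/576))) = 1/(137/(2 - 4247/24 + 131657/576)) = 1/(137/(30881/576)) = 1/(137*(576/30881)) = 1/(78912/30881) = 30881/78912 ≈ 0.39133)
G - (71 + 0)*(-87) = 30881/78912 - (71 + 0)*(-87) = 30881/78912 - 71*(-87) = 30881/78912 - 1*(-6177) = 30881/78912 + 6177 = 487470305/78912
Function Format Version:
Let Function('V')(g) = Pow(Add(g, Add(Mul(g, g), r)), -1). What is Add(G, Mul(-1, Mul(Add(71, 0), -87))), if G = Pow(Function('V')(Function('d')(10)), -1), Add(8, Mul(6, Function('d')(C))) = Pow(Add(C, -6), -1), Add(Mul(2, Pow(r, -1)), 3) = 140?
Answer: Rational(487470305, 78912) ≈ 6177.4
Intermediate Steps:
r = Rational(2, 137) (r = Mul(2, Pow(Add(-3, 140), -1)) = Mul(2, Pow(137, -1)) = Mul(2, Rational(1, 137)) = Rational(2, 137) ≈ 0.014599)
Function('d')(C) = Add(Rational(-4, 3), Mul(Rational(1, 6), Pow(Add(-6, C), -1))) (Function('d')(C) = Add(Rational(-4, 3), Mul(Rational(1, 6), Pow(Add(C, -6), -1))) = Add(Rational(-4, 3), Mul(Rational(1, 6), Pow(Add(-6, C), -1))))
Function('V')(g) = Pow(Add(Rational(2, 137), g, Pow(g, 2)), -1) (Function('V')(g) = Pow(Add(g, Add(Mul(g, g), Rational(2, 137))), -1) = Pow(Add(g, Add(Pow(g, 2), Rational(2, 137))), -1) = Pow(Add(g, Add(Rational(2, 137), Pow(g, 2))), -1) = Pow(Add(Rational(2, 137), g, Pow(g, 2)), -1))
G = Rational(30881, 78912) (G = Pow(Mul(137, Pow(Add(2, Mul(137, Mul(Rational(1, 6), Pow(Add(-6, 10), -1), Add(49, Mul(-8, 10)))), Mul(137, Pow(Mul(Rational(1, 6), Pow(Add(-6, 10), -1), Add(49, Mul(-8, 10))), 2))), -1)), -1) = Pow(Mul(137, Pow(Add(2, Mul(137, Mul(Rational(1, 6), Pow(4, -1), Add(49, -80))), Mul(137, Pow(Mul(Rational(1, 6), Pow(4, -1), Add(49, -80)), 2))), -1)), -1) = Pow(Mul(137, Pow(Add(2, Mul(137, Mul(Rational(1, 6), Rational(1, 4), -31)), Mul(137, Pow(Mul(Rational(1, 6), Rational(1, 4), -31), 2))), -1)), -1) = Pow(Mul(137, Pow(Add(2, Mul(137, Rational(-31, 24)), Mul(137, Pow(Rational(-31, 24), 2))), -1)), -1) = Pow(Mul(137, Pow(Add(2, Rational(-4247, 24), Mul(137, Rational(961, 576))), -1)), -1) = Pow(Mul(137, Pow(Add(2, Rational(-4247, 24), Rational(131657, 576)), -1)), -1) = Pow(Mul(137, Pow(Rational(30881, 576), -1)), -1) = Pow(Mul(137, Rational(576, 30881)), -1) = Pow(Rational(78912, 30881), -1) = Rational(30881, 78912) ≈ 0.39133)
Add(G, Mul(-1, Mul(Add(71, 0), -87))) = Add(Rational(30881, 78912), Mul(-1, Mul(Add(71, 0), -87))) = Add(Rational(30881, 78912), Mul(-1, Mul(71, -87))) = Add(Rational(30881, 78912), Mul(-1, -6177)) = Add(Rational(30881, 78912), 6177) = Rational(487470305, 78912)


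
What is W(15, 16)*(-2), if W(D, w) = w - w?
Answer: 0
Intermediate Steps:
W(D, w) = 0
W(15, 16)*(-2) = 0*(-2) = 0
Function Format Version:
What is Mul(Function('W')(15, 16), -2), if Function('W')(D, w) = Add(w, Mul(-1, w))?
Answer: 0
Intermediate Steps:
Function('W')(D, w) = 0
Mul(Function('W')(15, 16), -2) = Mul(0, -2) = 0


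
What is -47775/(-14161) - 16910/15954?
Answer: 5334080/2305353 ≈ 2.3138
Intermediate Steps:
-47775/(-14161) - 16910/15954 = -47775*(-1/14161) - 16910*1/15954 = 975/289 - 8455/7977 = 5334080/2305353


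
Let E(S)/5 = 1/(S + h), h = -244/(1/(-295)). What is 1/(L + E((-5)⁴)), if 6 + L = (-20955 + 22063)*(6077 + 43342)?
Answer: 14521/795115448167 ≈ 1.8263e-8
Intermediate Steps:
L = 54756246 (L = -6 + (-20955 + 22063)*(6077 + 43342) = -6 + 1108*49419 = -6 + 54756252 = 54756246)
h = 71980 (h = -244/(-1/295) = -244*(-295) = 71980)
E(S) = 5/(71980 + S) (E(S) = 5/(S + 71980) = 5/(71980 + S))
1/(L + E((-5)⁴)) = 1/(54756246 + 5/(71980 + (-5)⁴)) = 1/(54756246 + 5/(71980 + 625)) = 1/(54756246 + 5/72605) = 1/(54756246 + 5*(1/72605)) = 1/(54756246 + 1/14521) = 1/(795115448167/14521) = 14521/795115448167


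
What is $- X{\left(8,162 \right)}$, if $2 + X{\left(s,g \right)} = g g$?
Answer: $-26242$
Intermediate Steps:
$X{\left(s,g \right)} = -2 + g^{2}$ ($X{\left(s,g \right)} = -2 + g g = -2 + g^{2}$)
$- X{\left(8,162 \right)} = - (-2 + 162^{2}) = - (-2 + 26244) = \left(-1\right) 26242 = -26242$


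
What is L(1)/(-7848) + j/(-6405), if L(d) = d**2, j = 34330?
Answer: -17961883/3351096 ≈ -5.3600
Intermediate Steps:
L(1)/(-7848) + j/(-6405) = 1**2/(-7848) + 34330/(-6405) = 1*(-1/7848) + 34330*(-1/6405) = -1/7848 - 6866/1281 = -17961883/3351096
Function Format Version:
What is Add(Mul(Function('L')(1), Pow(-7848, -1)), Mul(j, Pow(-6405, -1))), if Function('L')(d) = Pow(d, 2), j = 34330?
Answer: Rational(-17961883, 3351096) ≈ -5.3600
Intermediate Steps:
Add(Mul(Function('L')(1), Pow(-7848, -1)), Mul(j, Pow(-6405, -1))) = Add(Mul(Pow(1, 2), Pow(-7848, -1)), Mul(34330, Pow(-6405, -1))) = Add(Mul(1, Rational(-1, 7848)), Mul(34330, Rational(-1, 6405))) = Add(Rational(-1, 7848), Rational(-6866, 1281)) = Rational(-17961883, 3351096)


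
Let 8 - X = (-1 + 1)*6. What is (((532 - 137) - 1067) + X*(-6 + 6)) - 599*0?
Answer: -672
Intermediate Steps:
X = 8 (X = 8 - (-1 + 1)*6 = 8 - 0*6 = 8 - 1*0 = 8 + 0 = 8)
(((532 - 137) - 1067) + X*(-6 + 6)) - 599*0 = (((532 - 137) - 1067) + 8*(-6 + 6)) - 599*0 = ((395 - 1067) + 8*0) + 0 = (-672 + 0) + 0 = -672 + 0 = -672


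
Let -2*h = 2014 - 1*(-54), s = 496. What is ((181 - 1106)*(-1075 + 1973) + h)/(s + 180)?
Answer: -207921/169 ≈ -1230.3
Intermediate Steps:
h = -1034 (h = -(2014 - 1*(-54))/2 = -(2014 + 54)/2 = -1/2*2068 = -1034)
((181 - 1106)*(-1075 + 1973) + h)/(s + 180) = ((181 - 1106)*(-1075 + 1973) - 1034)/(496 + 180) = (-925*898 - 1034)/676 = (-830650 - 1034)*(1/676) = -831684*1/676 = -207921/169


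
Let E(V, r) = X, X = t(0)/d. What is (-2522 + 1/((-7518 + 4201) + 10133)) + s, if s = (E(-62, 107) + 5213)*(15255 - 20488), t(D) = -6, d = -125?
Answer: -23244606660643/852000 ≈ -2.7282e+7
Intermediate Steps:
X = 6/125 (X = -6/(-125) = -6*(-1/125) = 6/125 ≈ 0.048000)
E(V, r) = 6/125
s = -3409985023/125 (s = (6/125 + 5213)*(15255 - 20488) = (651631/125)*(-5233) = -3409985023/125 ≈ -2.7280e+7)
(-2522 + 1/((-7518 + 4201) + 10133)) + s = (-2522 + 1/((-7518 + 4201) + 10133)) - 3409985023/125 = (-2522 + 1/(-3317 + 10133)) - 3409985023/125 = (-2522 + 1/6816) - 3409985023/125 = -17189951/6816 - 3409985023/125 = -23244606660643/852000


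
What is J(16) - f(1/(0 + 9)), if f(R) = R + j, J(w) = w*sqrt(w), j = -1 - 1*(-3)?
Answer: 557/9 ≈ 61.889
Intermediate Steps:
j = 2 (j = -1 + 3 = 2)
J(w) = w**(3/2)
f(R) = 2 + R (f(R) = R + 2 = 2 + R)
J(16) - f(1/(0 + 9)) = 16**(3/2) - (2 + 1/(0 + 9)) = 64 - (2 + 1/9) = 64 - 1*19/9 = 64 - 19/9 = 557/9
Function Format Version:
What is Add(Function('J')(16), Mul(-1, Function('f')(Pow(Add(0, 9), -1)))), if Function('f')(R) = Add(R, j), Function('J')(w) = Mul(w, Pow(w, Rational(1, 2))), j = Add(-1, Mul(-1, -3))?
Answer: Rational(557, 9) ≈ 61.889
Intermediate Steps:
j = 2 (j = Add(-1, 3) = 2)
Function('J')(w) = Pow(w, Rational(3, 2))
Function('f')(R) = Add(2, R) (Function('f')(R) = Add(R, 2) = Add(2, R))
Add(Function('J')(16), Mul(-1, Function('f')(Pow(Add(0, 9), -1)))) = Add(Pow(16, Rational(3, 2)), Mul(-1, Add(2, Pow(Add(0, 9), -1)))) = Add(64, Mul(-1, Add(2, Pow(9, -1)))) = Add(64, Mul(-1, Add(2, Rational(1, 9)))) = Add(64, Mul(-1, Rational(19, 9))) = Add(64, Rational(-19, 9)) = Rational(557, 9)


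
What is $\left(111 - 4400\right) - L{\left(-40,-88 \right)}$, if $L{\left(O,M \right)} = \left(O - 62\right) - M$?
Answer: $-4275$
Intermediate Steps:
$L{\left(O,M \right)} = -62 + O - M$ ($L{\left(O,M \right)} = \left(-62 + O\right) - M = -62 + O - M$)
$\left(111 - 4400\right) - L{\left(-40,-88 \right)} = \left(111 - 4400\right) - \left(-62 - 40 - -88\right) = \left(111 - 4400\right) - \left(-62 - 40 + 88\right) = -4289 - -14 = -4289 + 14 = -4275$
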